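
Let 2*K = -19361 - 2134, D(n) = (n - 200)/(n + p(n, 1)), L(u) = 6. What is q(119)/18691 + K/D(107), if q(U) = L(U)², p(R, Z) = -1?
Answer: 7097814911/579421 ≈ 12250.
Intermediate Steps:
D(n) = (-200 + n)/(-1 + n) (D(n) = (n - 200)/(n - 1) = (-200 + n)/(-1 + n))
K = -21495/2 (K = (-19361 - 2134)/2 = (½)*(-21495) = -21495/2 ≈ -10748.)
q(U) = 36 (q(U) = 6² = 36)
q(119)/18691 + K/D(107) = 36/18691 - 21495*(-1 + 107)/(-200 + 107)/2 = 36*(1/18691) - 21495/(2*(-93/106)) = 36/18691 - 21495/(2*((1/106)*(-93))) = 36/18691 - 21495/(2*(-93/106)) = 36/18691 - 21495/2*(-106/93) = 36/18691 + 379745/31 = 7097814911/579421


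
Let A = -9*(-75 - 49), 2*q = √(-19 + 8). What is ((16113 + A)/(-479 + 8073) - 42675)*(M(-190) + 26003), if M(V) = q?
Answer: -8426446916163/7594 - 324056721*I*√11/15188 ≈ -1.1096e+9 - 70765.0*I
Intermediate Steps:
q = I*√11/2 (q = √(-19 + 8)/2 = √(-11)/2 = (I*√11)/2 = I*√11/2 ≈ 1.6583*I)
A = 1116 (A = -9*(-124) = 1116)
M(V) = I*√11/2
((16113 + A)/(-479 + 8073) - 42675)*(M(-190) + 26003) = ((16113 + 1116)/(-479 + 8073) - 42675)*(I*√11/2 + 26003) = (17229/7594 - 42675)*(26003 + I*√11/2) = -324056721*(26003 + I*√11/2)/7594 = -8426446916163/7594 - 324056721*I*√11/15188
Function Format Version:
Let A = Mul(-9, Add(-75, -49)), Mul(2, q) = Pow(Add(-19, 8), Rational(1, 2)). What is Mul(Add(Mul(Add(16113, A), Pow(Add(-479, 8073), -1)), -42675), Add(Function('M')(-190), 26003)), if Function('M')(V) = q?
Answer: Add(Rational(-8426446916163, 7594), Mul(Rational(-324056721, 15188), I, Pow(11, Rational(1, 2)))) ≈ Add(-1.1096e+9, Mul(-70765., I))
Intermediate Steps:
q = Mul(Rational(1, 2), I, Pow(11, Rational(1, 2))) (q = Mul(Rational(1, 2), Pow(Add(-19, 8), Rational(1, 2))) = Mul(Rational(1, 2), Pow(-11, Rational(1, 2))) = Mul(Rational(1, 2), Mul(I, Pow(11, Rational(1, 2)))) = Mul(Rational(1, 2), I, Pow(11, Rational(1, 2))) ≈ Mul(1.6583, I))
A = 1116 (A = Mul(-9, -124) = 1116)
Function('M')(V) = Mul(Rational(1, 2), I, Pow(11, Rational(1, 2)))
Mul(Add(Mul(Add(16113, A), Pow(Add(-479, 8073), -1)), -42675), Add(Function('M')(-190), 26003)) = Mul(Add(Mul(Add(16113, 1116), Pow(Add(-479, 8073), -1)), -42675), Add(Mul(Rational(1, 2), I, Pow(11, Rational(1, 2))), 26003)) = Mul(Add(Mul(17229, Pow(7594, -1)), -42675), Add(26003, Mul(Rational(1, 2), I, Pow(11, Rational(1, 2))))) = Mul(Add(Mul(17229, Rational(1, 7594)), -42675), Add(26003, Mul(Rational(1, 2), I, Pow(11, Rational(1, 2))))) = Mul(Add(Rational(17229, 7594), -42675), Add(26003, Mul(Rational(1, 2), I, Pow(11, Rational(1, 2))))) = Mul(Rational(-324056721, 7594), Add(26003, Mul(Rational(1, 2), I, Pow(11, Rational(1, 2))))) = Add(Rational(-8426446916163, 7594), Mul(Rational(-324056721, 15188), I, Pow(11, Rational(1, 2))))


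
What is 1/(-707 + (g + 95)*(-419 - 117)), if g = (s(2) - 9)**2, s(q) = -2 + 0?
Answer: -1/116483 ≈ -8.5849e-6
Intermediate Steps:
s(q) = -2
g = 121 (g = (-2 - 9)**2 = (-11)**2 = 121)
1/(-707 + (g + 95)*(-419 - 117)) = 1/(-707 + (121 + 95)*(-419 - 117)) = 1/(-707 + 216*(-536)) = 1/(-707 - 115776) = 1/(-116483) = -1/116483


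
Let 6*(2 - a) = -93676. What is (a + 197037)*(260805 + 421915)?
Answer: 435544637600/3 ≈ 1.4518e+11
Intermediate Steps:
a = 46844/3 (a = 2 - ⅙*(-93676) = 2 + 46838/3 = 46844/3 ≈ 15615.)
(a + 197037)*(260805 + 421915) = (46844/3 + 197037)*(260805 + 421915) = (637955/3)*682720 = 435544637600/3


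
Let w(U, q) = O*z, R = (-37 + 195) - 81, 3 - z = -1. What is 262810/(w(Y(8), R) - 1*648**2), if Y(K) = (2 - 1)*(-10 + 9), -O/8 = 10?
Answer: -131405/210112 ≈ -0.62540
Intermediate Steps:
z = 4 (z = 3 - 1*(-1) = 3 + 1 = 4)
O = -80 (O = -8*10 = -80)
Y(K) = -1 (Y(K) = 1*(-1) = -1)
R = 77 (R = 158 - 81 = 77)
w(U, q) = -320 (w(U, q) = -80*4 = -320)
262810/(w(Y(8), R) - 1*648**2) = 262810/(-320 - 1*648**2) = 262810/(-320 - 1*419904) = 262810/(-320 - 419904) = 262810/(-420224) = 262810*(-1/420224) = -131405/210112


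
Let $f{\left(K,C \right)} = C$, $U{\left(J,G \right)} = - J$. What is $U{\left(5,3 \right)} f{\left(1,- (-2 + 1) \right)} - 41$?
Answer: $-46$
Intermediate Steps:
$U{\left(5,3 \right)} f{\left(1,- (-2 + 1) \right)} - 41 = \left(-1\right) 5 \left(- (-2 + 1)\right) - 41 = - 5 \left(\left(-1\right) \left(-1\right)\right) - 41 = \left(-5\right) 1 - 41 = -5 - 41 = -46$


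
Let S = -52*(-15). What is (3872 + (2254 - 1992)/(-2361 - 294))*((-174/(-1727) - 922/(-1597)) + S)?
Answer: 22133905299010816/7322540445 ≈ 3.0227e+6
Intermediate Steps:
S = 780
(3872 + (2254 - 1992)/(-2361 - 294))*((-174/(-1727) - 922/(-1597)) + S) = (3872 + (2254 - 1992)/(-2361 - 294))*((-174/(-1727) - 922/(-1597)) + 780) = (3872 + 262/(-2655))*((-174*(-1/1727) - 922*(-1/1597)) + 780) = (3872 + 262*(-1/2655))*((174/1727 + 922/1597) + 780) = (3872 - 262/2655)*(1870172/2758019 + 780) = (10279898/2655)*(2153124992/2758019) = 22133905299010816/7322540445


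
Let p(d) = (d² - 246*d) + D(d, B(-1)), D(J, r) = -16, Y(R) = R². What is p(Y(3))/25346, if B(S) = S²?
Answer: -2149/25346 ≈ -0.084787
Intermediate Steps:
p(d) = -16 + d² - 246*d (p(d) = (d² - 246*d) - 16 = -16 + d² - 246*d)
p(Y(3))/25346 = (-16 + (3²)² - 246*3²)/25346 = (-16 + 9² - 246*9)*(1/25346) = (-16 + 81 - 2214)*(1/25346) = -2149*1/25346 = -2149/25346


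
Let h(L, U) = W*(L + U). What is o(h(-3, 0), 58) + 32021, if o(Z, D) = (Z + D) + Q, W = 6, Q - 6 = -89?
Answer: 31978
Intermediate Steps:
Q = -83 (Q = 6 - 89 = -83)
h(L, U) = 6*L + 6*U (h(L, U) = 6*(L + U) = 6*L + 6*U)
o(Z, D) = -83 + D + Z (o(Z, D) = (Z + D) - 83 = (D + Z) - 83 = -83 + D + Z)
o(h(-3, 0), 58) + 32021 = (-83 + 58 + (6*(-3) + 6*0)) + 32021 = (-83 + 58 + (-18 + 0)) + 32021 = (-83 + 58 - 18) + 32021 = -43 + 32021 = 31978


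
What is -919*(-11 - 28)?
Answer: 35841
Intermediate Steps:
-919*(-11 - 28) = -919*(-39) = 35841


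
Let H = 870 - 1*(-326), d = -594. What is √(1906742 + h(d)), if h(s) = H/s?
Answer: 4*√1167997413/99 ≈ 1380.8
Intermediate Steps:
H = 1196 (H = 870 + 326 = 1196)
h(s) = 1196/s
√(1906742 + h(d)) = √(1906742 + 1196/(-594)) = √(1906742 + 1196*(-1/594)) = √(1906742 - 598/297) = √(566301776/297) = 4*√1167997413/99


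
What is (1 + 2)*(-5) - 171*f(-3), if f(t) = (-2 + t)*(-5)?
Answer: -4290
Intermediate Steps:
f(t) = 10 - 5*t
(1 + 2)*(-5) - 171*f(-3) = (1 + 2)*(-5) - 171*(10 - 5*(-3)) = 3*(-5) - 171*(10 + 15) = -15 - 171*25 = -15 - 4275 = -4290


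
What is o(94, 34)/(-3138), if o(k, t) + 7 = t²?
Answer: -383/1046 ≈ -0.36616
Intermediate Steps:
o(k, t) = -7 + t²
o(94, 34)/(-3138) = (-7 + 34²)/(-3138) = (-7 + 1156)*(-1/3138) = 1149*(-1/3138) = -383/1046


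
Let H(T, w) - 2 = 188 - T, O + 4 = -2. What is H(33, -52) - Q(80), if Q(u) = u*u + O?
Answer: -6237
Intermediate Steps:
O = -6 (O = -4 - 2 = -6)
H(T, w) = 190 - T (H(T, w) = 2 + (188 - T) = 190 - T)
Q(u) = -6 + u² (Q(u) = u*u - 6 = u² - 6 = -6 + u²)
H(33, -52) - Q(80) = (190 - 1*33) - (-6 + 80²) = (190 - 33) - (-6 + 6400) = 157 - 1*6394 = 157 - 6394 = -6237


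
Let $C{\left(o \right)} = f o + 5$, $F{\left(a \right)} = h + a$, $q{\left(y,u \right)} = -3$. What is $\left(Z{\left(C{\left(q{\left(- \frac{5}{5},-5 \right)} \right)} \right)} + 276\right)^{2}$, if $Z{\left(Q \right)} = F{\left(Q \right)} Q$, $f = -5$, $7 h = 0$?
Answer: $456976$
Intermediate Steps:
$h = 0$ ($h = \frac{1}{7} \cdot 0 = 0$)
$F{\left(a \right)} = a$ ($F{\left(a \right)} = 0 + a = a$)
$C{\left(o \right)} = 5 - 5 o$ ($C{\left(o \right)} = - 5 o + 5 = 5 - 5 o$)
$Z{\left(Q \right)} = Q^{2}$ ($Z{\left(Q \right)} = Q Q = Q^{2}$)
$\left(Z{\left(C{\left(q{\left(- \frac{5}{5},-5 \right)} \right)} \right)} + 276\right)^{2} = \left(\left(5 - -15\right)^{2} + 276\right)^{2} = \left(\left(5 + 15\right)^{2} + 276\right)^{2} = \left(20^{2} + 276\right)^{2} = \left(400 + 276\right)^{2} = 676^{2} = 456976$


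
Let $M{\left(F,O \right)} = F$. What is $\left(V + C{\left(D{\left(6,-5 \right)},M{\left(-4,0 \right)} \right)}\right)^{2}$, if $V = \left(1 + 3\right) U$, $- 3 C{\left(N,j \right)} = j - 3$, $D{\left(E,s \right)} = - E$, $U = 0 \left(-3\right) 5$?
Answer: $\frac{49}{9} \approx 5.4444$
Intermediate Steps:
$U = 0$ ($U = 0 \cdot 5 = 0$)
$C{\left(N,j \right)} = 1 - \frac{j}{3}$ ($C{\left(N,j \right)} = - \frac{j - 3}{3} = - \frac{-3 + j}{3} = 1 - \frac{j}{3}$)
$V = 0$ ($V = \left(1 + 3\right) 0 = 4 \cdot 0 = 0$)
$\left(V + C{\left(D{\left(6,-5 \right)},M{\left(-4,0 \right)} \right)}\right)^{2} = \left(0 + \left(1 - - \frac{4}{3}\right)\right)^{2} = \left(0 + \left(1 + \frac{4}{3}\right)\right)^{2} = \left(0 + \frac{7}{3}\right)^{2} = \left(\frac{7}{3}\right)^{2} = \frac{49}{9}$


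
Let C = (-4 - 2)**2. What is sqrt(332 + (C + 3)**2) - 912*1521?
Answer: -1387152 + sqrt(1853) ≈ -1.3871e+6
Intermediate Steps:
C = 36 (C = (-6)**2 = 36)
sqrt(332 + (C + 3)**2) - 912*1521 = sqrt(332 + (36 + 3)**2) - 912*1521 = sqrt(332 + 39**2) - 1387152 = sqrt(332 + 1521) - 1387152 = sqrt(1853) - 1387152 = -1387152 + sqrt(1853)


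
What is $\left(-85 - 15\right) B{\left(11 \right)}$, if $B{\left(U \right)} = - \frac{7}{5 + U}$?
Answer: $\frac{175}{4} \approx 43.75$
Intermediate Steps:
$\left(-85 - 15\right) B{\left(11 \right)} = \left(-85 - 15\right) \left(- \frac{7}{5 + 11}\right) = - 100 \left(- \frac{7}{16}\right) = - 100 \left(\left(-7\right) \frac{1}{16}\right) = \left(-100\right) \left(- \frac{7}{16}\right) = \frac{175}{4}$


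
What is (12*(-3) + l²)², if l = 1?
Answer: 1225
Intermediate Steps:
(12*(-3) + l²)² = (12*(-3) + 1²)² = (-36 + 1)² = (-35)² = 1225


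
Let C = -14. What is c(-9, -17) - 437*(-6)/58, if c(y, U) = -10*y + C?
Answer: 3515/29 ≈ 121.21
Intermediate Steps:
c(y, U) = -14 - 10*y (c(y, U) = -10*y - 14 = -14 - 10*y)
c(-9, -17) - 437*(-6)/58 = (-14 - 10*(-9)) - 437*(-6)/58 = (-14 + 90) - 437*(-6)/58 = 76 - 437*(-3/29) = 76 + 1311/29 = 3515/29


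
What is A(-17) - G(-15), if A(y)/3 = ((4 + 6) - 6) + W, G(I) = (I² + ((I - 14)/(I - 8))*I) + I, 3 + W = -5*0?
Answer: -4326/23 ≈ -188.09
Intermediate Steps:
W = -3 (W = -3 - 5*0 = -3 + 0 = -3)
G(I) = I + I² + I*(-14 + I)/(-8 + I) (G(I) = (I² + ((-14 + I)/(-8 + I))*I) + I = (I² + I*(-14 + I)/(-8 + I)) + I = I + I² + I*(-14 + I)/(-8 + I))
A(y) = 3 (A(y) = 3*(((4 + 6) - 6) - 3) = 3*((10 - 6) - 3) = 3*(4 - 3) = 3*1 = 3)
A(-17) - G(-15) = 3 - (-15)*(-22 + (-15)² - 6*(-15))/(-8 - 15) = 3 - (-15)*(-22 + 225 + 90)/(-23) = 3 - (-15)*(-1)*293/23 = 3 - 1*4395/23 = 3 - 4395/23 = -4326/23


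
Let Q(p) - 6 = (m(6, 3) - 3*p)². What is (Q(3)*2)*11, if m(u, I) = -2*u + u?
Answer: 5082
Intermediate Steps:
m(u, I) = -u
Q(p) = 6 + (-6 - 3*p)² (Q(p) = 6 + (-1*6 - 3*p)² = 6 + (-6 - 3*p)²)
(Q(3)*2)*11 = ((6 + 9*(2 + 3)²)*2)*11 = ((6 + 9*5²)*2)*11 = ((6 + 9*25)*2)*11 = ((6 + 225)*2)*11 = (231*2)*11 = 462*11 = 5082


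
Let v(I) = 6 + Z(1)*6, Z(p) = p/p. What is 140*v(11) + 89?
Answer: 1769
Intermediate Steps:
Z(p) = 1
v(I) = 12 (v(I) = 6 + 1*6 = 6 + 6 = 12)
140*v(11) + 89 = 140*12 + 89 = 1680 + 89 = 1769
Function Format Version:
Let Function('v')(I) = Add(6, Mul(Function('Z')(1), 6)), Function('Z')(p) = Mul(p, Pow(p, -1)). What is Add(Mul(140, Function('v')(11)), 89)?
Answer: 1769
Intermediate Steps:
Function('Z')(p) = 1
Function('v')(I) = 12 (Function('v')(I) = Add(6, Mul(1, 6)) = Add(6, 6) = 12)
Add(Mul(140, Function('v')(11)), 89) = Add(Mul(140, 12), 89) = Add(1680, 89) = 1769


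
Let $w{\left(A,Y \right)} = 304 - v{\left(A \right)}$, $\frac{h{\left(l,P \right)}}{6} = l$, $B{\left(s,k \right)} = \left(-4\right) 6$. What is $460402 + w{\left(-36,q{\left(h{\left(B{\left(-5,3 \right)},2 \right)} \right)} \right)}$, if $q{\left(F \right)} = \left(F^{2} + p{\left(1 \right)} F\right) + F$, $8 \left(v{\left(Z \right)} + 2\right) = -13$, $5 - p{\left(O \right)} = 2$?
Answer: $\frac{3685677}{8} \approx 4.6071 \cdot 10^{5}$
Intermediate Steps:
$p{\left(O \right)} = 3$ ($p{\left(O \right)} = 5 - 2 = 3$)
$v{\left(Z \right)} = - \frac{29}{8}$ ($v{\left(Z \right)} = -2 + \frac{1}{8} \left(-13\right) = -2 - \frac{13}{8} = - \frac{29}{8}$)
$B{\left(s,k \right)} = -24$
$h{\left(l,P \right)} = 6 l$
$q{\left(F \right)} = F^{2} + 4 F$ ($q{\left(F \right)} = \left(F^{2} + 3 F\right) + F = F^{2} + 4 F$)
$w{\left(A,Y \right)} = \frac{2461}{8}$ ($w{\left(A,Y \right)} = 304 - - \frac{29}{8} = 304 + \frac{29}{8} = \frac{2461}{8}$)
$460402 + w{\left(-36,q{\left(h{\left(B{\left(-5,3 \right)},2 \right)} \right)} \right)} = 460402 + \frac{2461}{8} = \frac{3685677}{8}$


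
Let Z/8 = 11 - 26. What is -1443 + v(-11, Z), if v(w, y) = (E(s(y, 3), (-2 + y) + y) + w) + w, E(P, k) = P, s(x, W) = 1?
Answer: -1464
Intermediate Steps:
Z = -120 (Z = 8*(11 - 26) = 8*(-15) = -120)
v(w, y) = 1 + 2*w (v(w, y) = (1 + w) + w = 1 + 2*w)
-1443 + v(-11, Z) = -1443 + (1 + 2*(-11)) = -1443 + (1 - 22) = -1443 - 21 = -1464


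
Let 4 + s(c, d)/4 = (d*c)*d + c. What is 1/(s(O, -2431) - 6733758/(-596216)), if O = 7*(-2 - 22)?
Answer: -298108/1183894207361761 ≈ -2.5180e-10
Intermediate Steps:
O = -168 (O = 7*(-24) = -168)
s(c, d) = -16 + 4*c + 4*c*d**2 (s(c, d) = -16 + 4*((d*c)*d + c) = -16 + 4*((c*d)*d + c) = -16 + 4*(c*d**2 + c) = -16 + 4*(c + c*d**2) = -16 + (4*c + 4*c*d**2) = -16 + 4*c + 4*c*d**2)
1/(s(O, -2431) - 6733758/(-596216)) = 1/((-16 + 4*(-168) + 4*(-168)*(-2431)**2) - 6733758/(-596216)) = 1/((-16 - 672 + 4*(-168)*5909761) - 6733758*(-1/596216)) = 1/((-16 - 672 - 3971359392) + 3366879/298108) = 1/(-3971360080 + 3366879/298108) = 1/(-1183894207361761/298108) = -298108/1183894207361761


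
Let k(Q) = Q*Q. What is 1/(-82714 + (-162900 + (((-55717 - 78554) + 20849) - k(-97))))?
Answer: -1/368445 ≈ -2.7141e-6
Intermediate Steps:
k(Q) = Q**2
1/(-82714 + (-162900 + (((-55717 - 78554) + 20849) - k(-97)))) = 1/(-82714 + (-162900 + (((-55717 - 78554) + 20849) - 1*(-97)**2))) = 1/(-82714 + (-162900 + ((-134271 + 20849) - 1*9409))) = 1/(-82714 + (-162900 + (-113422 - 9409))) = 1/(-82714 + (-162900 - 122831)) = 1/(-82714 - 285731) = 1/(-368445) = -1/368445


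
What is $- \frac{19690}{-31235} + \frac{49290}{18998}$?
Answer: $\frac{191364377}{59340253} \approx 3.2249$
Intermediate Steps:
$- \frac{19690}{-31235} + \frac{49290}{18998} = \left(-19690\right) \left(- \frac{1}{31235}\right) + 49290 \cdot \frac{1}{18998} = \frac{3938}{6247} + \frac{24645}{9499} = \frac{191364377}{59340253}$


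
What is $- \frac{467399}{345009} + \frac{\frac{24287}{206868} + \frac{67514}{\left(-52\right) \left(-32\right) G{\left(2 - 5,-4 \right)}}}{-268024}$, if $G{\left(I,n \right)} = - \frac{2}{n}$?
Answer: $- \frac{898595106804881075}{663146541454435584} \approx -1.355$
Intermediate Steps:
$- \frac{467399}{345009} + \frac{\frac{24287}{206868} + \frac{67514}{\left(-52\right) \left(-32\right) G{\left(2 - 5,-4 \right)}}}{-268024} = - \frac{467399}{345009} + \frac{\frac{24287}{206868} + \frac{67514}{\left(-52\right) \left(-32\right) \left(- \frac{2}{-4}\right)}}{-268024} = \left(-467399\right) \frac{1}{345009} + \left(24287 \cdot \frac{1}{206868} + \frac{67514}{1664 \left(\left(-2\right) \left(- \frac{1}{4}\right)\right)}\right) \left(- \frac{1}{268024}\right) = - \frac{467399}{345009} + \left(\frac{24287}{206868} + \frac{67514}{1664 \cdot \frac{1}{2}}\right) \left(- \frac{1}{268024}\right) = - \frac{467399}{345009} + \left(\frac{24287}{206868} + \frac{67514}{832}\right) \left(- \frac{1}{268024}\right) = - \frac{467399}{345009} + \left(\frac{24287}{206868} + 67514 \cdot \frac{1}{832}\right) \left(- \frac{1}{268024}\right) = - \frac{467399}{345009} + \left(\frac{24287}{206868} + \frac{33757}{416}\right) \left(- \frac{1}{268024}\right) = - \frac{467399}{345009} + \frac{1748336617}{21514272} \left(- \frac{1}{268024}\right) = - \frac{467399}{345009} - \frac{1748336617}{5766341238528} = - \frac{898595106804881075}{663146541454435584}$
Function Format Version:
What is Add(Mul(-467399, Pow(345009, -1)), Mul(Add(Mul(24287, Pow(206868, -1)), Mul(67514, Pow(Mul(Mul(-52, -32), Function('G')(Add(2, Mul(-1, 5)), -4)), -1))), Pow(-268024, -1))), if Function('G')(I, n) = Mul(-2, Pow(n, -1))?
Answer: Rational(-898595106804881075, 663146541454435584) ≈ -1.3550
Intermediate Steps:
Add(Mul(-467399, Pow(345009, -1)), Mul(Add(Mul(24287, Pow(206868, -1)), Mul(67514, Pow(Mul(Mul(-52, -32), Function('G')(Add(2, Mul(-1, 5)), -4)), -1))), Pow(-268024, -1))) = Add(Mul(-467399, Pow(345009, -1)), Mul(Add(Mul(24287, Pow(206868, -1)), Mul(67514, Pow(Mul(Mul(-52, -32), Mul(-2, Pow(-4, -1))), -1))), Pow(-268024, -1))) = Add(Mul(-467399, Rational(1, 345009)), Mul(Add(Mul(24287, Rational(1, 206868)), Mul(67514, Pow(Mul(1664, Mul(-2, Rational(-1, 4))), -1))), Rational(-1, 268024))) = Add(Rational(-467399, 345009), Mul(Add(Rational(24287, 206868), Mul(67514, Pow(Mul(1664, Rational(1, 2)), -1))), Rational(-1, 268024))) = Add(Rational(-467399, 345009), Mul(Add(Rational(24287, 206868), Mul(67514, Pow(832, -1))), Rational(-1, 268024))) = Add(Rational(-467399, 345009), Mul(Add(Rational(24287, 206868), Mul(67514, Rational(1, 832))), Rational(-1, 268024))) = Add(Rational(-467399, 345009), Mul(Add(Rational(24287, 206868), Rational(33757, 416)), Rational(-1, 268024))) = Add(Rational(-467399, 345009), Mul(Rational(1748336617, 21514272), Rational(-1, 268024))) = Add(Rational(-467399, 345009), Rational(-1748336617, 5766341238528)) = Rational(-898595106804881075, 663146541454435584)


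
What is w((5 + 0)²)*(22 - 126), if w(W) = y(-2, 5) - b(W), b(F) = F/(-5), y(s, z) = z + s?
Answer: -832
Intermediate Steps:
y(s, z) = s + z
b(F) = -F/5 (b(F) = F*(-⅕) = -F/5)
w(W) = 3 + W/5 (w(W) = (-2 + 5) - (-1)*W/5 = 3 + W/5)
w((5 + 0)²)*(22 - 126) = (3 + (5 + 0)²/5)*(22 - 126) = (3 + (⅕)*5²)*(-104) = (3 + (⅕)*25)*(-104) = (3 + 5)*(-104) = 8*(-104) = -832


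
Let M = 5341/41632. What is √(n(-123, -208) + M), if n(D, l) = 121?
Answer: √13121399426/10408 ≈ 11.006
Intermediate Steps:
M = 5341/41632 (M = 5341*(1/41632) = 5341/41632 ≈ 0.12829)
√(n(-123, -208) + M) = √(121 + 5341/41632) = √(5042813/41632) = √13121399426/10408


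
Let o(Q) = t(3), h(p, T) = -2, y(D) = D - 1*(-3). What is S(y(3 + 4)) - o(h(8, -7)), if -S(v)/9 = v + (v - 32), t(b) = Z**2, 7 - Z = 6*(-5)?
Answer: -1261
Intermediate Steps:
y(D) = 3 + D (y(D) = D + 3 = 3 + D)
Z = 37 (Z = 7 - 6*(-5) = 7 - 1*(-30) = 7 + 30 = 37)
t(b) = 1369 (t(b) = 37**2 = 1369)
S(v) = 288 - 18*v (S(v) = -9*(v + (v - 32)) = -9*(v + (-32 + v)) = -9*(-32 + 2*v) = 288 - 18*v)
o(Q) = 1369
S(y(3 + 4)) - o(h(8, -7)) = (288 - 18*(3 + (3 + 4))) - 1*1369 = (288 - 18*(3 + 7)) - 1369 = (288 - 18*10) - 1369 = (288 - 180) - 1369 = 108 - 1369 = -1261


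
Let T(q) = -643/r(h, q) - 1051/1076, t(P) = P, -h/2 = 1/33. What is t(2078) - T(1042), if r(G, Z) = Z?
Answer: 1165811993/560596 ≈ 2079.6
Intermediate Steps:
h = -2/33 ≈ -0.060606
T(q) = -1051/1076 - 643/q (T(q) = -643/q - 1051/1076 = -1051/1076 - 643/q)
t(2078) - T(1042) = 2078 - (-1051/1076 - 643/1042) = 2078 - 1*(-893505/560596) = 2078 + 893505/560596 = 1165811993/560596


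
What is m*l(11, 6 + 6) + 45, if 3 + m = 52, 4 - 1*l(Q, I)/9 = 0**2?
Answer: 1809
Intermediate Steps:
l(Q, I) = 36 (l(Q, I) = 36 - 9*0**2 = 36 - 9*0 = 36 + 0 = 36)
m = 49 (m = -3 + 52 = 49)
m*l(11, 6 + 6) + 45 = 49*36 + 45 = 1764 + 45 = 1809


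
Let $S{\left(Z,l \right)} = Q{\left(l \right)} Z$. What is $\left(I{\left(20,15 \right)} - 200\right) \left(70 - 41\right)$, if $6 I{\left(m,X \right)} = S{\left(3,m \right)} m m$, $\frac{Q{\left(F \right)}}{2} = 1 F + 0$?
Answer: $226200$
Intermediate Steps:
$Q{\left(F \right)} = 2 F$ ($Q{\left(F \right)} = 2 \left(1 F + 0\right) = 2 \left(F + 0\right) = 2 F$)
$S{\left(Z,l \right)} = 2 Z l$ ($S{\left(Z,l \right)} = 2 l Z = 2 Z l$)
$I{\left(m,X \right)} = m^{3}$ ($I{\left(m,X \right)} = \frac{2 \cdot 3 m m m}{6} = \frac{6 m m m}{6} = \frac{6 m^{2} m}{6} = \frac{6 m^{3}}{6} = m^{3}$)
$\left(I{\left(20,15 \right)} - 200\right) \left(70 - 41\right) = \left(20^{3} - 200\right) \left(70 - 41\right) = \left(8000 - 200\right) 29 = 7800 \cdot 29 = 226200$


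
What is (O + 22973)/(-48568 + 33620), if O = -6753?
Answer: -4055/3737 ≈ -1.0851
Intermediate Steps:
(O + 22973)/(-48568 + 33620) = (-6753 + 22973)/(-48568 + 33620) = 16220/(-14948) = 16220*(-1/14948) = -4055/3737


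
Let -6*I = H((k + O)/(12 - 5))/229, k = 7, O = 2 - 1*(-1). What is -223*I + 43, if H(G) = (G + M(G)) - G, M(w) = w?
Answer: 207902/4809 ≈ 43.232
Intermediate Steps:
O = 3 (O = 2 + 1 = 3)
H(G) = G (H(G) = (G + G) - G = 2*G - G = G)
I = -5/4809 (I = -(7 + 3)/(12 - 5)/(6*229) = -10/7/(6*229) = -10*(⅐)/(6*229) = -5/(21*229) = -⅙*10/1603 = -5/4809 ≈ -0.0010397)
-223*I + 43 = -223*(-5/4809) + 43 = 1115/4809 + 43 = 207902/4809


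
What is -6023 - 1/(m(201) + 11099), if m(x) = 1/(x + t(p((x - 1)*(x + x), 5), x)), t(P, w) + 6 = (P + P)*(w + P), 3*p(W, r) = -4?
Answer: -203021203079/33707654 ≈ -6023.0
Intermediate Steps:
p(W, r) = -4/3 (p(W, r) = (⅓)*(-4) = -4/3)
t(P, w) = -6 + 2*P*(P + w) (t(P, w) = -6 + (P + P)*(w + P) = -6 + (2*P)*(P + w) = -6 + 2*P*(P + w))
m(x) = 1/(-22/9 - 5*x/3) (m(x) = 1/(x + (-6 + 2*(-4/3)² + 2*(-4/3)*x)) = 1/(x + (-6 + 2*(16/9) - 8*x/3)) = 1/(x + (-6 + 32/9 - 8*x/3)) = 1/(x + (-22/9 - 8*x/3)) = 1/(-22/9 - 5*x/3))
-6023 - 1/(m(201) + 11099) = -6023 - 1/(-9/(22 + 15*201) + 11099) = -6023 - 1/(-9/(22 + 3015) + 11099) = -6023 - 1/(-9/3037 + 11099) = -6023 - 1/33707654/3037 = -6023 - 1*3037/33707654 = -6023 - 3037/33707654 = -203021203079/33707654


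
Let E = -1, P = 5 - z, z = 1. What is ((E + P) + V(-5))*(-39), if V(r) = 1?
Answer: -156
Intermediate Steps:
P = 4 (P = 5 - 1*1 = 5 - 1 = 4)
((E + P) + V(-5))*(-39) = ((-1 + 4) + 1)*(-39) = (3 + 1)*(-39) = 4*(-39) = -156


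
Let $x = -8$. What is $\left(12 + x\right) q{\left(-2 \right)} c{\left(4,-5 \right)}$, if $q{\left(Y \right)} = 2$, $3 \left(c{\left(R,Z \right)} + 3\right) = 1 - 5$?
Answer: $- \frac{104}{3} \approx -34.667$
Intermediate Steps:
$c{\left(R,Z \right)} = - \frac{13}{3}$ ($c{\left(R,Z \right)} = -3 + \frac{1 - 5}{3} = -3 + \frac{1}{3} \left(-4\right) = -3 - \frac{4}{3} = - \frac{13}{3}$)
$\left(12 + x\right) q{\left(-2 \right)} c{\left(4,-5 \right)} = \left(12 - 8\right) 2 \left(- \frac{13}{3}\right) = 4 \cdot 2 \left(- \frac{13}{3}\right) = 8 \left(- \frac{13}{3}\right) = - \frac{104}{3}$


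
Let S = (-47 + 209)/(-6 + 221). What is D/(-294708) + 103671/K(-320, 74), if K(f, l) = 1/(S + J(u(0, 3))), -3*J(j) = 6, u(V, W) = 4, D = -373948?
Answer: -2047008995851/15840555 ≈ -1.2923e+5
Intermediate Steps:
J(j) = -2 (J(j) = -⅓*6 = -2)
S = 162/215 ≈ 0.75349
K(f, l) = -215/268 (K(f, l) = 1/(162/215 - 2) = 1/(-268/215) = -215/268)
D/(-294708) + 103671/K(-320, 74) = -373948/(-294708) + 103671/(-215/268) = -373948*(-1/294708) + 103671*(-268/215) = 93487/73677 - 27783828/215 = -2047008995851/15840555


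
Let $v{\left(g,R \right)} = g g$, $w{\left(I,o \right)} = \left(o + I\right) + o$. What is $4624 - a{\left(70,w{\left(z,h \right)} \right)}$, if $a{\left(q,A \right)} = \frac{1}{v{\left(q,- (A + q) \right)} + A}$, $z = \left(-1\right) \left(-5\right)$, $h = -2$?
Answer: $\frac{22662223}{4901} \approx 4624.0$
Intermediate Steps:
$z = 5$
$w{\left(I,o \right)} = I + 2 o$ ($w{\left(I,o \right)} = \left(I + o\right) + o = I + 2 o$)
$v{\left(g,R \right)} = g^{2}$
$a{\left(q,A \right)} = \frac{1}{A + q^{2}}$ ($a{\left(q,A \right)} = \frac{1}{q^{2} + A} = \frac{1}{A + q^{2}}$)
$4624 - a{\left(70,w{\left(z,h \right)} \right)} = 4624 - \frac{1}{\left(5 + 2 \left(-2\right)\right) + 70^{2}} = 4624 - \frac{1}{\left(5 - 4\right) + 4900} = 4624 - \frac{1}{1 + 4900} = 4624 - \frac{1}{4901} = \frac{22662223}{4901}$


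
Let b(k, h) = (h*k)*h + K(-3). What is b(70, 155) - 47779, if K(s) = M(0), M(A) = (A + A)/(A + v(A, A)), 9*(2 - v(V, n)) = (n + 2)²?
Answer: 1633971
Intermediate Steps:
v(V, n) = 2 - (2 + n)²/9 (v(V, n) = 2 - (n + 2)²/9 = 2 - (2 + n)²/9)
M(A) = 2*A/(2 + A - (2 + A)²/9) (M(A) = (A + A)/(A + (2 - (2 + A)²/9)) = (2*A)/(2 + A - (2 + A)²/9) = 2*A/(2 + A - (2 + A)²/9))
K(s) = 0 (K(s) = 18*0/(18 - (2 + 0)² + 9*0) = 18*0/(18 - 1*2² + 0) = 18*0/(18 - 1*4 + 0) = 18*0/(18 - 4 + 0) = 18*0/14 = 18*0*(1/14) = 0)
b(k, h) = k*h² (b(k, h) = (h*k)*h + 0 = k*h² + 0 = k*h²)
b(70, 155) - 47779 = 70*155² - 47779 = 70*24025 - 47779 = 1681750 - 47779 = 1633971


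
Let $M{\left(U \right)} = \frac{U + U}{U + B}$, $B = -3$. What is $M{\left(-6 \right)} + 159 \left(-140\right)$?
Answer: $- \frac{66776}{3} \approx -22259.0$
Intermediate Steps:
$M{\left(U \right)} = \frac{2 U}{-3 + U}$ ($M{\left(U \right)} = \frac{U + U}{U - 3} = \frac{2 U}{-3 + U}$)
$M{\left(-6 \right)} + 159 \left(-140\right) = 2 \left(-6\right) \frac{1}{-3 - 6} + 159 \left(-140\right) = 2 \left(-6\right) \frac{1}{-9} - 22260 = 2 \left(-6\right) \left(- \frac{1}{9}\right) - 22260 = \frac{4}{3} - 22260 = - \frac{66776}{3}$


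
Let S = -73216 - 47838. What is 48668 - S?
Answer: 169722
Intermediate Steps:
S = -121054
48668 - S = 48668 - 1*(-121054) = 48668 + 121054 = 169722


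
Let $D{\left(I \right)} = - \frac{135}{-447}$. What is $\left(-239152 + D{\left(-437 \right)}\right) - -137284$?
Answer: $- \frac{15178287}{149} \approx -1.0187 \cdot 10^{5}$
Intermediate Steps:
$D{\left(I \right)} = \frac{45}{149}$ ($D{\left(I \right)} = \left(-135\right) \left(- \frac{1}{447}\right) = \frac{45}{149}$)
$\left(-239152 + D{\left(-437 \right)}\right) - -137284 = \left(-239152 + \frac{45}{149}\right) - -137284 = - \frac{35633603}{149} + 137284 = - \frac{15178287}{149}$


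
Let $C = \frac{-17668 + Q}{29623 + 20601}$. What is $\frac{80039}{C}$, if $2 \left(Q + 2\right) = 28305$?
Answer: $- \frac{8039757472}{7035} \approx -1.1428 \cdot 10^{6}$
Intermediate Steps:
$Q = \frac{28301}{2}$ ($Q = -2 + \frac{1}{2} \cdot 28305 = -2 + \frac{28305}{2} = \frac{28301}{2} \approx 14151.0$)
$C = - \frac{7035}{100448}$ ($C = \frac{-17668 + \frac{28301}{2}}{29623 + 20601} = - \frac{7035}{2 \cdot 50224} = \left(- \frac{7035}{2}\right) \frac{1}{50224} = - \frac{7035}{100448} \approx -0.070036$)
$\frac{80039}{C} = \frac{80039}{- \frac{7035}{100448}} = 80039 \left(- \frac{100448}{7035}\right) = - \frac{8039757472}{7035}$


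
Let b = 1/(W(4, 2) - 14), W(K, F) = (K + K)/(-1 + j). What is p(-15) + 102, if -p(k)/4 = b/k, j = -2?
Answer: 12748/125 ≈ 101.98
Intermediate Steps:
W(K, F) = -2*K/3 (W(K, F) = (K + K)/(-1 - 2) = (2*K)/(-3) = (2*K)*(-⅓) = -2*K/3)
b = -3/50 (b = 1/(-⅔*4 - 14) = 1/(-8/3 - 14) = 1/(-50/3) = -3/50 ≈ -0.060000)
p(k) = 6/(25*k) (p(k) = -(-6)/(25*k) = 6/(25*k))
p(-15) + 102 = (6/25)/(-15) + 102 = (6/25)*(-1/15) + 102 = -2/125 + 102 = 12748/125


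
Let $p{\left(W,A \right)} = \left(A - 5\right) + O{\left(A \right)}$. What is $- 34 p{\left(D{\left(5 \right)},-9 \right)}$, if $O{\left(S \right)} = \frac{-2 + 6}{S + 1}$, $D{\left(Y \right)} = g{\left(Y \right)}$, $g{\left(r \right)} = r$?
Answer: $493$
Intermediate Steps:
$D{\left(Y \right)} = Y$
$O{\left(S \right)} = \frac{4}{1 + S}$
$p{\left(W,A \right)} = -5 + A + \frac{4}{1 + A}$ ($p{\left(W,A \right)} = \left(A - 5\right) + \frac{4}{1 + A} = \left(-5 + A\right) + \frac{4}{1 + A} = -5 + A + \frac{4}{1 + A}$)
$- 34 p{\left(D{\left(5 \right)},-9 \right)} = - 34 \frac{4 + \left(1 - 9\right) \left(-5 - 9\right)}{1 - 9} = - 34 \frac{4 - -112}{-8} = - 34 \left(- \frac{4 + 112}{8}\right) = - 34 \left(\left(- \frac{1}{8}\right) 116\right) = \left(-34\right) \left(- \frac{29}{2}\right) = 493$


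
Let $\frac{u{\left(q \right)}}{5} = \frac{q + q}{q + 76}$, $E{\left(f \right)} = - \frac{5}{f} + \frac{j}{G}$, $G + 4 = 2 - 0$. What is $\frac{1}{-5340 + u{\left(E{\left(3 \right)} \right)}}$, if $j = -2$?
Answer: $- \frac{113}{603430} \approx -0.00018726$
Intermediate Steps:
$G = -2$ ($G = -4 + \left(2 - 0\right) = -4 + \left(2 + 0\right) = -4 + 2 = -2$)
$E{\left(f \right)} = 1 - \frac{5}{f}$ ($E{\left(f \right)} = - \frac{5}{f} - \frac{2}{-2} = - \frac{5}{f} - -1 = - \frac{5}{f} + 1 = 1 - \frac{5}{f}$)
$u{\left(q \right)} = \frac{10 q}{76 + q}$ ($u{\left(q \right)} = 5 \frac{q + q}{q + 76} = 5 \frac{2 q}{76 + q} = \frac{10 q}{76 + q}$)
$\frac{1}{-5340 + u{\left(E{\left(3 \right)} \right)}} = \frac{1}{-5340 + \frac{10 \frac{-5 + 3}{3}}{76 + \frac{-5 + 3}{3}}} = \frac{1}{-5340 + \frac{10 \cdot \frac{1}{3} \left(-2\right)}{76 + \frac{1}{3} \left(-2\right)}} = \frac{1}{-5340 + 10 \left(- \frac{2}{3}\right) \frac{1}{76 - \frac{2}{3}}} = \frac{1}{-5340 + 10 \left(- \frac{2}{3}\right) \frac{1}{\frac{226}{3}}} = \frac{1}{-5340 + 10 \left(- \frac{2}{3}\right) \frac{3}{226}} = \frac{1}{-5340 - \frac{10}{113}} = \frac{1}{- \frac{603430}{113}} = - \frac{113}{603430}$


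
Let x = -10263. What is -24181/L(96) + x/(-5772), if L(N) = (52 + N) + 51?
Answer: -45843465/382876 ≈ -119.73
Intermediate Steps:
L(N) = 103 + N
-24181/L(96) + x/(-5772) = -24181/(103 + 96) - 10263/(-5772) = -24181/199 - 10263*(-1/5772) = -24181*1/199 + 3421/1924 = -24181/199 + 3421/1924 = -45843465/382876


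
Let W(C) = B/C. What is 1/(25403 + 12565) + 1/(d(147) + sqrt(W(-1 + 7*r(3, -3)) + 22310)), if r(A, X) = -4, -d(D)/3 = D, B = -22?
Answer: -480579815/189571832016 - 2*sqrt(4690837)/4992937 ≈ -0.0034026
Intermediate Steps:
d(D) = -3*D
W(C) = -22/C
1/(25403 + 12565) + 1/(d(147) + sqrt(W(-1 + 7*r(3, -3)) + 22310)) = 1/(25403 + 12565) + 1/(-3*147 + sqrt(-22/(-1 + 7*(-4)) + 22310)) = 1/37968 + 1/(-441 + sqrt(-22/(-1 - 28) + 22310)) = 1/37968 + 1/(-441 + sqrt(-22/(-29) + 22310)) = 1/37968 + 1/(-441 + sqrt(-22*(-1/29) + 22310)) = 1/37968 + 1/(-441 + sqrt(22/29 + 22310)) = 1/37968 + 1/(-441 + sqrt(647012/29)) = 1/37968 + 1/(-441 + 2*sqrt(4690837)/29)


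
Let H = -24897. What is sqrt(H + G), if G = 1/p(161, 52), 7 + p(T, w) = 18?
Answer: I*sqrt(3012526)/11 ≈ 157.79*I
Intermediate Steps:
p(T, w) = 11 (p(T, w) = -7 + 18 = 11)
G = 1/11 ≈ 0.090909
sqrt(H + G) = sqrt(-24897 + 1/11) = sqrt(-273866/11) = I*sqrt(3012526)/11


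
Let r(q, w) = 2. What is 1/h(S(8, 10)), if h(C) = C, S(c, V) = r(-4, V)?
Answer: 1/2 ≈ 0.50000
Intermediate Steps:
S(c, V) = 2
1/h(S(8, 10)) = 1/2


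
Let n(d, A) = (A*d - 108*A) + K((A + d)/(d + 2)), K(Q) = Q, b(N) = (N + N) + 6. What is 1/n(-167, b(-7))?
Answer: 33/72635 ≈ 0.00045433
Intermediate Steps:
b(N) = 6 + 2*N (b(N) = 2*N + 6 = 6 + 2*N)
n(d, A) = -108*A + A*d + (A + d)/(2 + d) (n(d, A) = (A*d - 108*A) + (A + d)/(d + 2) = (-108*A + A*d) + (A + d)/(2 + d) = -108*A + A*d + (A + d)/(2 + d))
1/n(-167, b(-7)) = 1/(((6 + 2*(-7)) - 167 + (6 + 2*(-7))*(-108 - 167)*(2 - 167))/(2 - 167)) = 1/(((6 - 14) - 167 + (6 - 14)*(-275)*(-165))/(-165)) = 1/(-(-8 - 167 - 8*(-275)*(-165))/165) = 1/(-(-8 - 167 - 363000)/165) = 1/(-1/165*(-363175)) = 1/(72635/33) = 33/72635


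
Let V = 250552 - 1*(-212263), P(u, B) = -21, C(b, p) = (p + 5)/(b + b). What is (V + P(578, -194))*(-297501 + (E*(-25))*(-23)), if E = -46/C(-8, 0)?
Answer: -98510793634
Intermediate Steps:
C(b, p) = (5 + p)/(2*b) (C(b, p) = (5 + p)/((2*b)) = (5 + p)*(1/(2*b)) = (5 + p)/(2*b))
E = 736/5 (E = -46*(-16/(5 + 0)) = -46/((1/2)*(-1/8)*5) = -46/(-5/16) = -46*(-16/5) = 736/5 ≈ 147.20)
V = 462815 (V = 250552 + 212263 = 462815)
(V + P(578, -194))*(-297501 + (E*(-25))*(-23)) = (462815 - 21)*(-297501 + ((736/5)*(-25))*(-23)) = 462794*(-297501 - 3680*(-23)) = 462794*(-297501 + 84640) = 462794*(-212861) = -98510793634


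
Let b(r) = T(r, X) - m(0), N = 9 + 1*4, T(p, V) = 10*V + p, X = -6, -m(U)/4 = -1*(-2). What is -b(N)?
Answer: 39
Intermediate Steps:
m(U) = -8 (m(U) = -(-4)*(-2) = -4*2 = -8)
T(p, V) = p + 10*V
N = 13 (N = 9 + 4 = 13)
b(r) = -52 + r (b(r) = (r + 10*(-6)) - 1*(-8) = (r - 60) + 8 = (-60 + r) + 8 = -52 + r)
-b(N) = -(-52 + 13) = -1*(-39) = 39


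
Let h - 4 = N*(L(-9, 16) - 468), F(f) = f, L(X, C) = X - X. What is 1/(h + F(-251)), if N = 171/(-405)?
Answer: -5/247 ≈ -0.020243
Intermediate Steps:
L(X, C) = 0
N = -19/45 (N = 171*(-1/405) = -19/45 ≈ -0.42222)
h = 1008/5 (h = 4 - 19*(0 - 468)/45 = 4 - 19/45*(-468) = 4 + 988/5 = 1008/5 ≈ 201.60)
1/(h + F(-251)) = 1/(1008/5 - 251) = 1/(-247/5) = -5/247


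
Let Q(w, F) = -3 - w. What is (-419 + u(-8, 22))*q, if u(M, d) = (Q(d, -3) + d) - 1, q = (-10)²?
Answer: -42300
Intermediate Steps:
q = 100
u(M, d) = -4 (u(M, d) = ((-3 - d) + d) - 1 = -3 - 1 = -4)
(-419 + u(-8, 22))*q = (-419 - 4)*100 = -423*100 = -42300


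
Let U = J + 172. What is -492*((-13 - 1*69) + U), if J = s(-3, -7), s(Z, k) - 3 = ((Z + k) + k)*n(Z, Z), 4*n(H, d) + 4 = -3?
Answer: -60393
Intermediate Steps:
n(H, d) = -7/4 (n(H, d) = -1 + (1/4)*(-3) = -1 - 3/4 = -7/4)
s(Z, k) = 3 - 7*k/2 - 7*Z/4 (s(Z, k) = 3 + ((Z + k) + k)*(-7/4) = 3 + (Z + 2*k)*(-7/4) = 3 + (-7*k/2 - 7*Z/4) = 3 - 7*k/2 - 7*Z/4)
J = 131/4 (J = 3 - 7/2*(-7) - 7/4*(-3) = 3 + 49/2 + 21/4 = 131/4 ≈ 32.750)
U = 819/4 (U = 131/4 + 172 = 819/4 ≈ 204.75)
-492*((-13 - 1*69) + U) = -492*((-13 - 1*69) + 819/4) = -492*((-13 - 69) + 819/4) = -492*(-82 + 819/4) = -492*491/4 = -60393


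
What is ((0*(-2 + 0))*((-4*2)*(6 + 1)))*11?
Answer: 0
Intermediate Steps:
((0*(-2 + 0))*((-4*2)*(6 + 1)))*11 = ((0*(-2))*(-8*7))*11 = (0*(-56))*11 = 0*11 = 0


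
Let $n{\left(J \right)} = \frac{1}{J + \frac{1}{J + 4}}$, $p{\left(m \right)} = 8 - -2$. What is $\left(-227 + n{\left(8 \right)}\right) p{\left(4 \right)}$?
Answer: $- \frac{220070}{97} \approx -2268.8$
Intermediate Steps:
$p{\left(m \right)} = 10$ ($p{\left(m \right)} = 8 + 2 = 10$)
$n{\left(J \right)} = \frac{1}{J + \frac{1}{4 + J}}$
$\left(-227 + n{\left(8 \right)}\right) p{\left(4 \right)} = \left(-227 + \frac{4 + 8}{1 + 8^{2} + 4 \cdot 8}\right) 10 = \left(-227 + \frac{1}{1 + 64 + 32} \cdot 12\right) 10 = \left(-227 + \frac{1}{97} \cdot 12\right) 10 = \left(-227 + \frac{12}{97}\right) 10 = \left(- \frac{22007}{97}\right) 10 = - \frac{220070}{97}$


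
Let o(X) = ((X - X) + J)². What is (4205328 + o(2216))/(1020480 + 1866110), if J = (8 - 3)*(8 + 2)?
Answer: 2103914/1443295 ≈ 1.4577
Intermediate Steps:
J = 50 (J = 5*10 = 50)
o(X) = 2500 (o(X) = ((X - X) + 50)² = (0 + 50)² = 50² = 2500)
(4205328 + o(2216))/(1020480 + 1866110) = (4205328 + 2500)/(1020480 + 1866110) = 4207828/2886590 = 4207828*(1/2886590) = 2103914/1443295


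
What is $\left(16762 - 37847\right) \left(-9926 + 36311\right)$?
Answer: $-556327725$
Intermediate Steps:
$\left(16762 - 37847\right) \left(-9926 + 36311\right) = \left(-21085\right) 26385 = -556327725$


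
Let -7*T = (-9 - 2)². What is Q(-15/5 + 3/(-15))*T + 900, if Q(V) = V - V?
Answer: 900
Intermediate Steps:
Q(V) = 0
T = -121/7 (T = -(-9 - 2)²/7 = -⅐*(-11)² = -⅐*121 = -121/7 ≈ -17.286)
Q(-15/5 + 3/(-15))*T + 900 = 0*(-121/7) + 900 = 0 + 900 = 900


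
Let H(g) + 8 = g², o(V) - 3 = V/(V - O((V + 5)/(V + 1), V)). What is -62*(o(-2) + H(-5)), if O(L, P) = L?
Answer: -1116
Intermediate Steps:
o(V) = 3 + V/(V - (5 + V)/(1 + V)) (o(V) = 3 + V/(V - (V + 5)/(V + 1)) = 3 + V/(V - (5 + V)/(1 + V)))
H(g) = -8 + g²
-62*(o(-2) + H(-5)) = -62*((-15 - 2 + 4*(-2)²)/(-5 + (-2)²) + (-8 + (-5)²)) = -62*((-15 - 2 + 4*4)/(-5 + 4) + (-8 + 25)) = -62*((-15 - 2 + 16)/(-1) + 17) = -62*(-1*(-1) + 17) = -62*(1 + 17) = -62*18 = -1116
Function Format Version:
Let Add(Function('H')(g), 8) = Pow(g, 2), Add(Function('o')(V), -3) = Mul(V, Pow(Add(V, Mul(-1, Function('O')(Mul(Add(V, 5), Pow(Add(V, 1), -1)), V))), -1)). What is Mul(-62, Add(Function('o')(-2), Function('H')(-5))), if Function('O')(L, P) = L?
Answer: -1116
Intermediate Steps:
Function('o')(V) = Add(3, Mul(V, Pow(Add(V, Mul(-1, Pow(Add(1, V), -1), Add(5, V))), -1))) (Function('o')(V) = Add(3, Mul(V, Pow(Add(V, Mul(-1, Mul(Add(V, 5), Pow(Add(V, 1), -1)))), -1))) = Add(3, Mul(V, Pow(Add(V, Mul(-1, Mul(Add(5, V), Pow(Add(1, V), -1)))), -1))) = Add(3, Mul(V, Pow(Add(V, Mul(-1, Mul(Pow(Add(1, V), -1), Add(5, V)))), -1))) = Add(3, Mul(V, Pow(Add(V, Mul(-1, Pow(Add(1, V), -1), Add(5, V))), -1))))
Function('H')(g) = Add(-8, Pow(g, 2))
Mul(-62, Add(Function('o')(-2), Function('H')(-5))) = Mul(-62, Add(Mul(Pow(Add(-5, Pow(-2, 2)), -1), Add(-15, -2, Mul(4, Pow(-2, 2)))), Add(-8, Pow(-5, 2)))) = Mul(-62, Add(Mul(Pow(Add(-5, 4), -1), Add(-15, -2, Mul(4, 4))), Add(-8, 25))) = Mul(-62, Add(Mul(Pow(-1, -1), Add(-15, -2, 16)), 17)) = Mul(-62, Add(Mul(-1, -1), 17)) = Mul(-62, Add(1, 17)) = Mul(-62, 18) = -1116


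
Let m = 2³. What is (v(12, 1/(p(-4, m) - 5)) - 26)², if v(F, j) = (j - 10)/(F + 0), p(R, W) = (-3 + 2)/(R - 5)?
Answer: 200987329/278784 ≈ 720.94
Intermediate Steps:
m = 8
p(R, W) = -1/(-5 + R)
v(F, j) = (-10 + j)/F
(v(12, 1/(p(-4, m) - 5)) - 26)² = ((-10 + 1/(-1/(-5 - 4) - 5))/12 - 26)² = ((-10 + 1/(-1/(-9) - 5))/12 - 26)² = ((-10 + 1/(-1*(-⅑) - 5))/12 - 26)² = ((-10 + 1/(⅑ - 5))/12 - 26)² = ((-10 + 1/(-44/9))/12 - 26)² = ((-10 - 9/44)/12 - 26)² = ((1/12)*(-449/44) - 26)² = (-449/528 - 26)² = (-14177/528)² = 200987329/278784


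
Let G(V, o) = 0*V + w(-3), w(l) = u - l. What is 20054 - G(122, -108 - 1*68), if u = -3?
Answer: 20054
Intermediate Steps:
w(l) = -3 - l
G(V, o) = 0 (G(V, o) = 0*V + (-3 - 1*(-3)) = 0 + (-3 + 3) = 0 + 0 = 0)
20054 - G(122, -108 - 1*68) = 20054 - 1*0 = 20054 + 0 = 20054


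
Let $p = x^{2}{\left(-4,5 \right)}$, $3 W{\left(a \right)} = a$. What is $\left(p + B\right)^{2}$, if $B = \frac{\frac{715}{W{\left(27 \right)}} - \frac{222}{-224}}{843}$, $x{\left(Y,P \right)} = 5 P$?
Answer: $\frac{282142715166024241}{722064865536} \approx 3.9074 \cdot 10^{5}$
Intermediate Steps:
$W{\left(a \right)} = \frac{a}{3}$
$p = 625$ ($p = \left(5 \cdot 5\right)^{2} = 25^{2} = 625$)
$B = \frac{81079}{849744}$ ($B = \frac{\frac{715}{\frac{1}{3} \cdot 27} - \frac{222}{-224}}{843} = \left(\frac{715}{9} - - \frac{111}{112}\right) \frac{1}{843} = \left(715 \cdot \frac{1}{9} + \frac{111}{112}\right) \frac{1}{843} = \left(\frac{715}{9} + \frac{111}{112}\right) \frac{1}{843} = \frac{81079}{1008} \cdot \frac{1}{843} = \frac{81079}{849744} \approx 0.095416$)
$\left(p + B\right)^{2} = \left(625 + \frac{81079}{849744}\right)^{2} = \left(\frac{531171079}{849744}\right)^{2} = \frac{282142715166024241}{722064865536}$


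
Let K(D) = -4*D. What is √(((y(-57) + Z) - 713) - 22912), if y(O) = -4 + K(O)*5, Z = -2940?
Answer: I*√25429 ≈ 159.46*I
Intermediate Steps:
y(O) = -4 - 20*O (y(O) = -4 - 4*O*5 = -4 - 20*O)
√(((y(-57) + Z) - 713) - 22912) = √((((-4 - 20*(-57)) - 2940) - 713) - 22912) = √((((-4 + 1140) - 2940) - 713) - 22912) = √(((1136 - 2940) - 713) - 22912) = √((-1804 - 713) - 22912) = √(-2517 - 22912) = √(-25429) = I*√25429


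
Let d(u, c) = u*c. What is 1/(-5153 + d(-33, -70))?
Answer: -1/2843 ≈ -0.00035174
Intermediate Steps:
d(u, c) = c*u
1/(-5153 + d(-33, -70)) = 1/(-5153 - 70*(-33)) = 1/(-5153 + 2310) = 1/(-2843) = -1/2843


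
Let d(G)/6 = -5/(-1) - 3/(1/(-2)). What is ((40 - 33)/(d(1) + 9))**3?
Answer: 343/421875 ≈ 0.00081304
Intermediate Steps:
d(G) = 66 (d(G) = 6*(-5/(-1) - 3/(1/(-2))) = 6*(-5*(-1) - 3/(-1/2)) = 6*(5 - 3*(-2)) = 6*(5 + 6) = 6*11 = 66)
((40 - 33)/(d(1) + 9))**3 = ((40 - 33)/(66 + 9))**3 = (7/75)**3 = 343/421875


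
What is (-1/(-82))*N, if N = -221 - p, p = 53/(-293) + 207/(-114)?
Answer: -2438383/912988 ≈ -2.6708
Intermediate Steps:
p = -22231/11134 (p = 53*(-1/293) + 207*(-1/114) = -53/293 - 69/38 = -22231/11134 ≈ -1.9967)
N = -2438383/11134 (N = -221 - 1*(-22231/11134) = -221 + 22231/11134 = -2438383/11134 ≈ -219.00)
(-1/(-82))*N = -1/(-82)*(-2438383/11134) = -1*(-1/82)*(-2438383/11134) = (1/82)*(-2438383/11134) = -2438383/912988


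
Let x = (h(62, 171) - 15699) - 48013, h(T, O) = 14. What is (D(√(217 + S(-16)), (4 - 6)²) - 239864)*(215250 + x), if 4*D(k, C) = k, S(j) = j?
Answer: -36351868928 + 37888*√201 ≈ -3.6351e+10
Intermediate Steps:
D(k, C) = k/4
x = -63698 (x = (14 - 15699) - 48013 = -15685 - 48013 = -63698)
(D(√(217 + S(-16)), (4 - 6)²) - 239864)*(215250 + x) = (√(217 - 16)/4 - 239864)*(215250 - 63698) = (√201/4 - 239864)*151552 = (-239864 + √201/4)*151552 = -36351868928 + 37888*√201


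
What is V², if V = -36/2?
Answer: 324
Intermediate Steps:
V = -18 (V = -36/2 = -9*2 = -18)
V² = (-18)² = 324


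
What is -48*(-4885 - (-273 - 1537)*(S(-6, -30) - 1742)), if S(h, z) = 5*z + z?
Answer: 167217840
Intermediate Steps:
S(h, z) = 6*z
-48*(-4885 - (-273 - 1537)*(S(-6, -30) - 1742)) = -48*(-4885 - (-273 - 1537)*(6*(-30) - 1742)) = -48*(-4885 - (-1810)*(-180 - 1742)) = -48*(-4885 - (-1810)*(-1922)) = -48*(-4885 - 1*3478820) = -48*(-4885 - 3478820) = -48*(-3483705) = 167217840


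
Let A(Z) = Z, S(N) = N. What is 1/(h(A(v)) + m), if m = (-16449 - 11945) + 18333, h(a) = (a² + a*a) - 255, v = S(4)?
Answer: -1/10284 ≈ -9.7238e-5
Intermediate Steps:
v = 4
h(a) = -255 + 2*a² (h(a) = (a² + a²) - 255 = 2*a² - 255 = -255 + 2*a²)
m = -10061 (m = -28394 + 18333 = -10061)
1/(h(A(v)) + m) = 1/((-255 + 2*4²) - 10061) = 1/((-255 + 2*16) - 10061) = 1/((-255 + 32) - 10061) = 1/(-223 - 10061) = 1/(-10284) = -1/10284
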